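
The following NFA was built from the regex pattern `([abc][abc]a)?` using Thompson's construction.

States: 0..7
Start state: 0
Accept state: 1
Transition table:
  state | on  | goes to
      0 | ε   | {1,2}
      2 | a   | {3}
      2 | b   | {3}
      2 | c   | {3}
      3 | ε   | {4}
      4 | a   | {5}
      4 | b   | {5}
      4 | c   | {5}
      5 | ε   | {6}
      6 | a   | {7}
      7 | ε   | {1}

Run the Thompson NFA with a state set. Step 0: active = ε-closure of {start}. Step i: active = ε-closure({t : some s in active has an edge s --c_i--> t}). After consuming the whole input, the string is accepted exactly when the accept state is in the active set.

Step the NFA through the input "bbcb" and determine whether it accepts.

start: ε-closure({0}) = {0,1,2}
'b' @ 1: {3,4}
'b' @ 2: {5,6}
'c' @ 3: {}  — state set empty
rest 'b' ignored (set empty)
final: {}; accept 1 not in set

Answer: REJECT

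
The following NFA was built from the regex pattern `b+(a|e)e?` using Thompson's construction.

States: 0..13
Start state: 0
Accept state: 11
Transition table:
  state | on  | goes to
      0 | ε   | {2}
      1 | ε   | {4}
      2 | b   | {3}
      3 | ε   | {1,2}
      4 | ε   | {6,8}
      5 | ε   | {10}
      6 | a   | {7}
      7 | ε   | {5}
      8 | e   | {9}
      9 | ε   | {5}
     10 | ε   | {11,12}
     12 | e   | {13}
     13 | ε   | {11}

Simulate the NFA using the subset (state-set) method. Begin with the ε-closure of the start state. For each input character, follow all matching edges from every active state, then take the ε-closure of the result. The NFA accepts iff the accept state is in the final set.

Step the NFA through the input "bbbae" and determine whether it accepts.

initial (ε-close {0}): {0,2}
'b' @ 1: {1,2,3,4,6,8}
'b' @ 2: {1,2,3,4,6,8}
'b' @ 3: {1,2,3,4,6,8}
'a' @ 4: {5,7,10,11,12}  (accept∈set)
'e' @ 5: {11,13}  (accept∈set)
after full input: {11,13}  (accept=11 in)

Answer: ACCEPT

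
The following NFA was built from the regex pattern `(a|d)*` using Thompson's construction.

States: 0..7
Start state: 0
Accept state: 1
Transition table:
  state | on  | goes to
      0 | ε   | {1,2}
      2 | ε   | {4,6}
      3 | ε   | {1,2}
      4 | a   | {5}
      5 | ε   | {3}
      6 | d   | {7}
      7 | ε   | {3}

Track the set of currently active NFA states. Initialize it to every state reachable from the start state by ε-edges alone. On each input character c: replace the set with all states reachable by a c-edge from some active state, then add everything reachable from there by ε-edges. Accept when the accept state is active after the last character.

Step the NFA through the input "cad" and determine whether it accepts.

start: ε-closure({0}) = {0,1,2,4,6}
'c' @ 1: {}  — no active states
rest 'ad' ignored (set empty)
after full input: {}  (accept=1 not in)

Answer: REJECT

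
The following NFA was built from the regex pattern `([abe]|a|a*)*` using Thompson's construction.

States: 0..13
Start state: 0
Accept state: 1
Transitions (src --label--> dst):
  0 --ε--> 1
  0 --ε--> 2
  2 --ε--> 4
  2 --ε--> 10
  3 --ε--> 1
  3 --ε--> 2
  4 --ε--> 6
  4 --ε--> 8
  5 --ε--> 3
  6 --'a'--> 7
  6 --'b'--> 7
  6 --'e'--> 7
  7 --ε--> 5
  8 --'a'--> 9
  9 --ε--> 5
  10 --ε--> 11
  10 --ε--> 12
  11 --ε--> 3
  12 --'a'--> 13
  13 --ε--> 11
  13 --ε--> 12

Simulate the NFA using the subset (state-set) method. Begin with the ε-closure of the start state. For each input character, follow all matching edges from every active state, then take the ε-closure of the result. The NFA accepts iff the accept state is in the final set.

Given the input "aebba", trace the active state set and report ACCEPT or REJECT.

start: ε-closure({0}) = {0,1,2,3,4,6,8,10,11,12}
'a' @ 1: {1,2,3,4,5,6,7,8,9,10,11,12,13}  [accepting]
'e' @ 2: {1,2,3,4,5,6,7,8,10,11,12}  [accepting]
'b' @ 3: {1,2,3,4,5,6,7,8,10,11,12}  [accepting]
'b' @ 4: {1,2,3,4,5,6,7,8,10,11,12}  [accepting]
'a' @ 5: {1,2,3,4,5,6,7,8,9,10,11,12,13}  [accepting]
end set {1,2,3,4,5,6,7,8,9,10,11,12,13} — state 1 in

Answer: ACCEPT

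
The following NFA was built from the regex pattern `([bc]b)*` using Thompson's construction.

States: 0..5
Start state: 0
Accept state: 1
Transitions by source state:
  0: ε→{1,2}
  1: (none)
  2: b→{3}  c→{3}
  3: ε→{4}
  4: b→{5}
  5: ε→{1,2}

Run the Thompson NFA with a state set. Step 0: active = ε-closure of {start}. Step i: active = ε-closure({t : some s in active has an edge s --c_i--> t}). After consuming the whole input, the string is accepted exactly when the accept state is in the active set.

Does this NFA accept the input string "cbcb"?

Answer: ACCEPT

Derivation:
S₀ = ε-closure({0}) = {0,1,2}
'c' @ 1: {3,4}
'b' @ 2: {1,2,5}  ✓accept
'c' @ 3: {3,4}
'b' @ 4: {1,2,5}  ✓accept
end set {1,2,5} — state 1 in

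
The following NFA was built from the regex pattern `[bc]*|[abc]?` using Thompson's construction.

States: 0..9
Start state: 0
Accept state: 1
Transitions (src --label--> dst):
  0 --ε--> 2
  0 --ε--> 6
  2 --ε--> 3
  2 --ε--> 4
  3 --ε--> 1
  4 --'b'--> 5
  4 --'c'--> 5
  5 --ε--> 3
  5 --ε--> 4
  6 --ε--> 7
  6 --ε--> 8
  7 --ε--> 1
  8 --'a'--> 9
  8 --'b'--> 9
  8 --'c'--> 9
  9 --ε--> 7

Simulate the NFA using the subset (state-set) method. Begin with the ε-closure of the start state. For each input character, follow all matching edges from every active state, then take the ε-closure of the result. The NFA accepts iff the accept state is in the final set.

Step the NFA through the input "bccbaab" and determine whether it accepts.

start: ε-closure({0}) = {0,1,2,3,4,6,7,8}
'b' @ 1: {1,3,4,5,7,9}  ✓accept
'c' @ 2: {1,3,4,5}  ✓accept
'c' @ 3: {1,3,4,5}  ✓accept
'b' @ 4: {1,3,4,5}  ✓accept
'a' @ 5: {}  — no active states
rest 'ab' ignored (set empty)
final: {}; accept 1 not in set

Answer: REJECT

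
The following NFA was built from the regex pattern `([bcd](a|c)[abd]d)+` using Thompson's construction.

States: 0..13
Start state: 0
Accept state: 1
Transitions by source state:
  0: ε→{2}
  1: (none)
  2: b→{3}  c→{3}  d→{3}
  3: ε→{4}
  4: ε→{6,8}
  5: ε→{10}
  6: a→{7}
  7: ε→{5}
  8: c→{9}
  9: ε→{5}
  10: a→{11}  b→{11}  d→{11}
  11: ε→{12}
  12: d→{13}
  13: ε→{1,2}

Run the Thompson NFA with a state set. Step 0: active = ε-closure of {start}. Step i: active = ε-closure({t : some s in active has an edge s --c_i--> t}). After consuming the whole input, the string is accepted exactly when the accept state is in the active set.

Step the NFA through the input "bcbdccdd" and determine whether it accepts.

S₀ = ε-closure({0}) = {0,2}
'b' @ 1: {3,4,6,8}
'c' @ 2: {5,9,10}
'b' @ 3: {11,12}
'd' @ 4: {1,2,13}  ✓accept
'c' @ 5: {3,4,6,8}
'c' @ 6: {5,9,10}
'd' @ 7: {11,12}
'd' @ 8: {1,2,13}  ✓accept
final: {1,2,13}; accept 1 in set

Answer: ACCEPT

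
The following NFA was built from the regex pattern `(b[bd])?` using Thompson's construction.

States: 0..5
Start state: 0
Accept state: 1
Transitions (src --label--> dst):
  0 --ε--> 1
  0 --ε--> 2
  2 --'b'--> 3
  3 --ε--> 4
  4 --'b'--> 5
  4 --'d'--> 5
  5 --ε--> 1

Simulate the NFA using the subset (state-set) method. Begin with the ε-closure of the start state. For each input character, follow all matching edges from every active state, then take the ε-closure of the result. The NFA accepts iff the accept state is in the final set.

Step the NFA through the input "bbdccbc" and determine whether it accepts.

S₀ = ε-closure({0}) = {0,1,2}
'b' @ 1: {3,4}
'b' @ 2: {1,5}  [accepting]
'd' @ 3: {}  — dead — no transitions
rest 'ccbc' ignored (set empty)
end set {} — state 1 not in

Answer: REJECT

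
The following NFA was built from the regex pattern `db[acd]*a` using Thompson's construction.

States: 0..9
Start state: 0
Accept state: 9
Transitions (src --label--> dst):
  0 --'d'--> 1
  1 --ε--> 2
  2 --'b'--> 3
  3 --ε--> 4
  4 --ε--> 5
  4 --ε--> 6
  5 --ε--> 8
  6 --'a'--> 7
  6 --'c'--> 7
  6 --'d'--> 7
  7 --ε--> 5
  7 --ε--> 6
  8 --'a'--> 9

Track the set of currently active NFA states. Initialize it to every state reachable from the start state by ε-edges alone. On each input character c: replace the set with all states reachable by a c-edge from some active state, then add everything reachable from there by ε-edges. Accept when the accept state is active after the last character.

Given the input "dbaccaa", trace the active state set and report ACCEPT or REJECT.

Answer: ACCEPT

Trace:
S₀ = ε-closure({0}) = {0}
'd' @ 1: {1,2}
'b' @ 2: {3,4,5,6,8}
'a' @ 3: {5,6,7,8,9}  [accepting]
'c' @ 4: {5,6,7,8}
'c' @ 5: {5,6,7,8}
'a' @ 6: {5,6,7,8,9}  [accepting]
'a' @ 7: {5,6,7,8,9}  [accepting]
after full input: {5,6,7,8,9}  (accept=9 in)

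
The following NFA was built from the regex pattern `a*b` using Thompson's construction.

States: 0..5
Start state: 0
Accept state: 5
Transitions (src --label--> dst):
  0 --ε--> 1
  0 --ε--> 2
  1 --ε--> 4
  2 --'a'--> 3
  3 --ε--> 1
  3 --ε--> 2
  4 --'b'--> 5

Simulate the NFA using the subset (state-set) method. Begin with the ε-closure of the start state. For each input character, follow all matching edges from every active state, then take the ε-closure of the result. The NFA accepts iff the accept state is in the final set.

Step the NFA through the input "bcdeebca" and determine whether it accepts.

initial (ε-close {0}): {0,1,2,4}
'b' @ 1: {5}  [accepting]
'c' @ 2: {}  — state set empty
rest 'deebca' ignored (set empty)
end set {} — state 5 not in

Answer: REJECT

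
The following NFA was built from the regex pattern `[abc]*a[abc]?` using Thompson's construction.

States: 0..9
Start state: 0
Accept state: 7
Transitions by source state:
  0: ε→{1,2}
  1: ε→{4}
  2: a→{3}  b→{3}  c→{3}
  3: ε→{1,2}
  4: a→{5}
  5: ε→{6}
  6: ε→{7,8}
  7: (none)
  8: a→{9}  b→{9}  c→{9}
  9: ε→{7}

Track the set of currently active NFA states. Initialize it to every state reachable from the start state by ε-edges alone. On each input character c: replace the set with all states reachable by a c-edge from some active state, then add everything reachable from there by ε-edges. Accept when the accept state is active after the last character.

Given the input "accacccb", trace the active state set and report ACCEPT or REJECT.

Answer: REJECT

Steps:
S₀ = ε-closure({0}) = {0,1,2,4}
'a' @ 1: {1,2,3,4,5,6,7,8}  (accept∈set)
'c' @ 2: {1,2,3,4,7,9}  (accept∈set)
'c' @ 3: {1,2,3,4}
'a' @ 4: {1,2,3,4,5,6,7,8}  (accept∈set)
'c' @ 5: {1,2,3,4,7,9}  (accept∈set)
'c' @ 6: {1,2,3,4}
'c' @ 7: {1,2,3,4}
'b' @ 8: {1,2,3,4}
end set {1,2,3,4} — state 7 not in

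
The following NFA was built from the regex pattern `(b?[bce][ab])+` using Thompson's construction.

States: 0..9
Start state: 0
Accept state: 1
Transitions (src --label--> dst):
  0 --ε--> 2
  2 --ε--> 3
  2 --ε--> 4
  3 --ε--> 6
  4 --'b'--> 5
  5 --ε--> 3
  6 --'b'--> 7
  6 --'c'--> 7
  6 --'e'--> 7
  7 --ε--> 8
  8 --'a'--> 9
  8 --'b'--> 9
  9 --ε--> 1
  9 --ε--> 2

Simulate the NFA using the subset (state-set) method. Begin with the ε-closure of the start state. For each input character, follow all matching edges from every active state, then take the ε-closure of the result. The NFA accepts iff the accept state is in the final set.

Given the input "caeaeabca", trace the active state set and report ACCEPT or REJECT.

start: ε-closure({0}) = {0,2,3,4,6}
'c' @ 1: {7,8}
'a' @ 2: {1,2,3,4,6,9}  [accepting]
'e' @ 3: {7,8}
'a' @ 4: {1,2,3,4,6,9}  [accepting]
'e' @ 5: {7,8}
'a' @ 6: {1,2,3,4,6,9}  [accepting]
'b' @ 7: {3,5,6,7,8}
'c' @ 8: {7,8}
'a' @ 9: {1,2,3,4,6,9}  [accepting]
end set {1,2,3,4,6,9} — state 1 in

Answer: ACCEPT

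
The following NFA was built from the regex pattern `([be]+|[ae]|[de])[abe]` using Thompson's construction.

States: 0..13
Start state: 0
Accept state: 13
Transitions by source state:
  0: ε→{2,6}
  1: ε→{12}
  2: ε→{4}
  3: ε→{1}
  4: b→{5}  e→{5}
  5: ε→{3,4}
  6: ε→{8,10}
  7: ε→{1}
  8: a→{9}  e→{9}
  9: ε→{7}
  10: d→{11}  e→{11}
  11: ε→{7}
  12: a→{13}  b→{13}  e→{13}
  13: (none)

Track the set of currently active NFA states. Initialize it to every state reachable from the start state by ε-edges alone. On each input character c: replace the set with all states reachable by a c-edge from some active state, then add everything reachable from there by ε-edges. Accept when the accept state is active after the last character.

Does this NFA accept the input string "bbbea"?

Answer: ACCEPT

Steps:
S₀ = ε-closure({0}) = {0,2,4,6,8,10}
'b' @ 1: {1,3,4,5,12}
'b' @ 2: {1,3,4,5,12,13}  ✓accept
'b' @ 3: {1,3,4,5,12,13}  ✓accept
'e' @ 4: {1,3,4,5,12,13}  ✓accept
'a' @ 5: {13}  ✓accept
end set {13} — state 13 in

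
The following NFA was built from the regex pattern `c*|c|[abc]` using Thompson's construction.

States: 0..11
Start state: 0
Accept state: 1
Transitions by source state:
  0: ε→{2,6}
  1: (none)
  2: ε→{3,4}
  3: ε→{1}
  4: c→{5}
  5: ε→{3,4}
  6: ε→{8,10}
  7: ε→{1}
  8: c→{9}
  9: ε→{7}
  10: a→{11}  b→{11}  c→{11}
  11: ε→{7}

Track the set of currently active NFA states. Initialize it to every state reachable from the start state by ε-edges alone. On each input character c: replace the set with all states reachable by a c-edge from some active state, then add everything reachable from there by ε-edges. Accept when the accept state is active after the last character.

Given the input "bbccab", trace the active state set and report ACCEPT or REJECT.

initial (ε-close {0}): {0,1,2,3,4,6,8,10}
'b' @ 1: {1,7,11}  [accepting]
'b' @ 2: {}  — no active states
rest 'ccab' ignored (set empty)
end set {} — state 1 not in

Answer: REJECT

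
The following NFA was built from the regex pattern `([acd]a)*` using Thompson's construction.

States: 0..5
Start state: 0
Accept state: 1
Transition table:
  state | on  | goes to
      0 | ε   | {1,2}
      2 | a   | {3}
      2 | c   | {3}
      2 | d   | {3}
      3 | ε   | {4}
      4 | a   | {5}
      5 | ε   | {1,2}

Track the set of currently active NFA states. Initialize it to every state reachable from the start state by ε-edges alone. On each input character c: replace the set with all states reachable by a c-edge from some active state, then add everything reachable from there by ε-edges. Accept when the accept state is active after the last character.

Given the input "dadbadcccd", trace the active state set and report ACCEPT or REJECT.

S₀ = ε-closure({0}) = {0,1,2}
'd' @ 1: {3,4}
'a' @ 2: {1,2,5}  [accepting]
'd' @ 3: {3,4}
'b' @ 4: {}  — state set empty
rest 'adcccd' ignored (set empty)
final: {}; accept 1 not in set

Answer: REJECT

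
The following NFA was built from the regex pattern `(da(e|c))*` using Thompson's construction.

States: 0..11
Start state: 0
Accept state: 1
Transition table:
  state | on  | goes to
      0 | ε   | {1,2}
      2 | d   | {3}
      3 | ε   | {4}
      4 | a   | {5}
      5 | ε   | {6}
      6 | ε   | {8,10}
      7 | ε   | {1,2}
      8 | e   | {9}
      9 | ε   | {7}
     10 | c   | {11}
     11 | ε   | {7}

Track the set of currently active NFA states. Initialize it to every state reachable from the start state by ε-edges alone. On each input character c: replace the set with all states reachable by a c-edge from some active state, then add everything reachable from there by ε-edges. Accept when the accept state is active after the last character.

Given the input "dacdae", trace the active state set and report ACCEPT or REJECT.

initial (ε-close {0}): {0,1,2}
'd' @ 1: {3,4}
'a' @ 2: {5,6,8,10}
'c' @ 3: {1,2,7,11}  (accept∈set)
'd' @ 4: {3,4}
'a' @ 5: {5,6,8,10}
'e' @ 6: {1,2,7,9}  (accept∈set)
final: {1,2,7,9}; accept 1 in set

Answer: ACCEPT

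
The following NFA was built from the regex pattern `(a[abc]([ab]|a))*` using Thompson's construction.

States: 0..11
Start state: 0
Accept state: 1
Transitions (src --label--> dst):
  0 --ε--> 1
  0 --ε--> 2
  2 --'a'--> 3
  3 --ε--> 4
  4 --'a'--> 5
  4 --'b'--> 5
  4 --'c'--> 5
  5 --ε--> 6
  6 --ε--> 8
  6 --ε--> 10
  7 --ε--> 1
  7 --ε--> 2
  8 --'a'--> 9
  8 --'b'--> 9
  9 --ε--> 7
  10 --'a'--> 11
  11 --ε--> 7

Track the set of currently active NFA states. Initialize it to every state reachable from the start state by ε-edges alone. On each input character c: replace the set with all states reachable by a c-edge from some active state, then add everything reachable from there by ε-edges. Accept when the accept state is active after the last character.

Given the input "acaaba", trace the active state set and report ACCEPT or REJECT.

Answer: ACCEPT

Steps:
start: ε-closure({0}) = {0,1,2}
'a' @ 1: {3,4}
'c' @ 2: {5,6,8,10}
'a' @ 3: {1,2,7,9,11}  [accepting]
'a' @ 4: {3,4}
'b' @ 5: {5,6,8,10}
'a' @ 6: {1,2,7,9,11}  [accepting]
after full input: {1,2,7,9,11}  (accept=1 in)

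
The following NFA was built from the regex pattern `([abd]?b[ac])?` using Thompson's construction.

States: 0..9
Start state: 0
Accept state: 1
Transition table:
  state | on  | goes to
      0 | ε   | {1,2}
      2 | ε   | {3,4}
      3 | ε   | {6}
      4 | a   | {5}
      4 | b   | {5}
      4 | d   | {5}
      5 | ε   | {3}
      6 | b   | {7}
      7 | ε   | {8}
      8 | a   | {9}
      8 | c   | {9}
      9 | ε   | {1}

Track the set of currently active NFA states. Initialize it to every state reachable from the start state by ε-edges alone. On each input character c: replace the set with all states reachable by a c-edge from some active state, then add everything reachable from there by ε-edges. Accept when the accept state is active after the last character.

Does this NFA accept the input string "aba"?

S₀ = ε-closure({0}) = {0,1,2,3,4,6}
'a' @ 1: {3,5,6}
'b' @ 2: {7,8}
'a' @ 3: {1,9}  [accepting]
after full input: {1,9}  (accept=1 in)

Answer: ACCEPT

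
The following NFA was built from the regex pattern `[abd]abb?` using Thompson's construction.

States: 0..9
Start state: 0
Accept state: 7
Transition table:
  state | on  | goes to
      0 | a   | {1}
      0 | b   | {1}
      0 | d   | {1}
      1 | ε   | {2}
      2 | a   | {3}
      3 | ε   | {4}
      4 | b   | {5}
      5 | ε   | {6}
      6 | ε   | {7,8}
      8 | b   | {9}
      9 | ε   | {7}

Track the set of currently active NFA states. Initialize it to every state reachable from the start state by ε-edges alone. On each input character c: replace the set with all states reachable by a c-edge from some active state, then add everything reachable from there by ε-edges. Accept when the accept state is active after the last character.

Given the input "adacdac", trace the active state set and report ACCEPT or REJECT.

initial (ε-close {0}): {0}
'a' @ 1: {1,2}
'd' @ 2: {}  — state set empty
rest 'acdac' ignored (set empty)
after full input: {}  (accept=7 not in)

Answer: REJECT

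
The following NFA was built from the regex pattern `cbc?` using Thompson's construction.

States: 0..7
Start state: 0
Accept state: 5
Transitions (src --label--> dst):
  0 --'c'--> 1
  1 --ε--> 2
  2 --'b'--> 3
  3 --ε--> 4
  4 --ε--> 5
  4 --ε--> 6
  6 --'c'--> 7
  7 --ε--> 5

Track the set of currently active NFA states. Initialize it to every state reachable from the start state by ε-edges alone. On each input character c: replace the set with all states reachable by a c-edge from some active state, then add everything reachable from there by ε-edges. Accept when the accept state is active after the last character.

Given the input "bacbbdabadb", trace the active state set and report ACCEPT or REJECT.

Answer: REJECT

Steps:
initial (ε-close {0}): {0}
'b' @ 1: {}  — dead — no transitions
rest 'acbbdabadb' ignored (set empty)
final: {}; accept 5 not in set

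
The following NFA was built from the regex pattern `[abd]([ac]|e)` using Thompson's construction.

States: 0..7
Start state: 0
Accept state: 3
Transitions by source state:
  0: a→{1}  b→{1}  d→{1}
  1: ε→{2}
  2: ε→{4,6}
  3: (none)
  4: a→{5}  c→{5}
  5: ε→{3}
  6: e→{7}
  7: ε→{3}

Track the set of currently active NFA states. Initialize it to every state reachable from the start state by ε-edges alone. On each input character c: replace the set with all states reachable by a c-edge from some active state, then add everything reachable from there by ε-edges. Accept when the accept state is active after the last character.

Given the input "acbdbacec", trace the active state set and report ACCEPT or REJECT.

initial (ε-close {0}): {0}
'a' @ 1: {1,2,4,6}
'c' @ 2: {3,5}  (accept∈set)
'b' @ 3: {}  — dead — no transitions
rest 'dbacec' ignored (set empty)
final: {}; accept 3 not in set

Answer: REJECT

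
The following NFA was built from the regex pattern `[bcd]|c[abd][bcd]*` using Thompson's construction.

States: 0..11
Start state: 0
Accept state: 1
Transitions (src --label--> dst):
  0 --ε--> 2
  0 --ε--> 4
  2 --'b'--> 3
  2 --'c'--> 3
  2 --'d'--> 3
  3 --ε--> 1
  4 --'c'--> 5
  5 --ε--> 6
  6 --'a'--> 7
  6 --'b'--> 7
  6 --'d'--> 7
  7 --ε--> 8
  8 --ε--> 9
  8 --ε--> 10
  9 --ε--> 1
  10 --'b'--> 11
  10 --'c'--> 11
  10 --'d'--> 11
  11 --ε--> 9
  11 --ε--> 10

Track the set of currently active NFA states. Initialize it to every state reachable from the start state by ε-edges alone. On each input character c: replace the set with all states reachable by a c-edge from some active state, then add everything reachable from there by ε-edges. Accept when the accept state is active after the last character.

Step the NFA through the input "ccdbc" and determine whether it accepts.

Answer: REJECT

Derivation:
start: ε-closure({0}) = {0,2,4}
'c' @ 1: {1,3,5,6}  (accept∈set)
'c' @ 2: {}  — state set empty
rest 'dbc' ignored (set empty)
after full input: {}  (accept=1 not in)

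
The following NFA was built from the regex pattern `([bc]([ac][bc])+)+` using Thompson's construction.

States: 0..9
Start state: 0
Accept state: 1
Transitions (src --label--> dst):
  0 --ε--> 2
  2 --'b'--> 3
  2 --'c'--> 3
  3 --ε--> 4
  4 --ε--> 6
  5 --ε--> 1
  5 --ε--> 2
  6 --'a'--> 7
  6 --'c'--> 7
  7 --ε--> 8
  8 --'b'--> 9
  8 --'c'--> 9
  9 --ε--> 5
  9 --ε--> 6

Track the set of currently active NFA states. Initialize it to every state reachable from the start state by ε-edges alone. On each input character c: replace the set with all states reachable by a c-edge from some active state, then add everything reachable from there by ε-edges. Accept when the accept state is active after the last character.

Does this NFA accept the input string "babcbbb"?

Answer: REJECT

Trace:
initial (ε-close {0}): {0,2}
'b' @ 1: {3,4,6}
'a' @ 2: {7,8}
'b' @ 3: {1,2,5,6,9}  ✓accept
'c' @ 4: {3,4,6,7,8}
'b' @ 5: {1,2,5,6,9}  ✓accept
'b' @ 6: {3,4,6}
'b' @ 7: {}  — state set empty
end set {} — state 1 not in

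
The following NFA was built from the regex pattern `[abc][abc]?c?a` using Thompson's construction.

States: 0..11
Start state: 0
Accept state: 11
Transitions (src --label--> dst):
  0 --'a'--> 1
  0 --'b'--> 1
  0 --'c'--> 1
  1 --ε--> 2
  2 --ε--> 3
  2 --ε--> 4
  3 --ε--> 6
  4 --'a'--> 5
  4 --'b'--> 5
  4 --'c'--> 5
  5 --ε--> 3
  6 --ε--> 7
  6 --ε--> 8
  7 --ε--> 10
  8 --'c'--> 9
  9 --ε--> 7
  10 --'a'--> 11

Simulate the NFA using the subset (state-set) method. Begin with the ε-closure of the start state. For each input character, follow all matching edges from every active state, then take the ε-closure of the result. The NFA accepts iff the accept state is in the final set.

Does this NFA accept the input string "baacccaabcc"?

start: ε-closure({0}) = {0}
'b' @ 1: {1,2,3,4,6,7,8,10}
'a' @ 2: {3,5,6,7,8,10,11}  [accepting]
'a' @ 3: {11}  [accepting]
'c' @ 4: {}  — no active states
rest 'ccaabcc' ignored (set empty)
after full input: {}  (accept=11 not in)

Answer: REJECT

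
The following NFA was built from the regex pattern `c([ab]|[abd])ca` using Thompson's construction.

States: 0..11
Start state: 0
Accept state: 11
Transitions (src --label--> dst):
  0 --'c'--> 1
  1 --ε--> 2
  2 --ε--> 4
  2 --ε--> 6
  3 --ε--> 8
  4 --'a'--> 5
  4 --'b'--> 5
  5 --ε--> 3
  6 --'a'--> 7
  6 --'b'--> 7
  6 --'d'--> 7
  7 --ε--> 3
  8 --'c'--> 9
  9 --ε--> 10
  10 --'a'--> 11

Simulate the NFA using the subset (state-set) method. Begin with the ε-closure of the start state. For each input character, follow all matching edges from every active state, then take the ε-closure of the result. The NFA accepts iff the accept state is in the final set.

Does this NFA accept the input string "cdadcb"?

Answer: REJECT

Derivation:
initial (ε-close {0}): {0}
'c' @ 1: {1,2,4,6}
'd' @ 2: {3,7,8}
'a' @ 3: {}  — no active states
rest 'dcb' ignored (set empty)
final: {}; accept 11 not in set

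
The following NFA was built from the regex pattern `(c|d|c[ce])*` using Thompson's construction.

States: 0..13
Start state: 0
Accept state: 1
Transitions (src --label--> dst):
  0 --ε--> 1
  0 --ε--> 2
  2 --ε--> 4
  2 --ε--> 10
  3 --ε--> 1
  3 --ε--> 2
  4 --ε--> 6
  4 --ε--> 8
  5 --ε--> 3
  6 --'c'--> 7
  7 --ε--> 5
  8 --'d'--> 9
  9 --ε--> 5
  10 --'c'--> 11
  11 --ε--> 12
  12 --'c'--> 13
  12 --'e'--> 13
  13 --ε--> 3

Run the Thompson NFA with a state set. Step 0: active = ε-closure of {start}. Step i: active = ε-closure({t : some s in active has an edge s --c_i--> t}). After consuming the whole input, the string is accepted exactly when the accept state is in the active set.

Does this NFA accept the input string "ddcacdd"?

initial (ε-close {0}): {0,1,2,4,6,8,10}
'd' @ 1: {1,2,3,4,5,6,8,9,10}  [accepting]
'd' @ 2: {1,2,3,4,5,6,8,9,10}  [accepting]
'c' @ 3: {1,2,3,4,5,6,7,8,10,11,12}  [accepting]
'a' @ 4: {}  — no active states
rest 'cdd' ignored (set empty)
final: {}; accept 1 not in set

Answer: REJECT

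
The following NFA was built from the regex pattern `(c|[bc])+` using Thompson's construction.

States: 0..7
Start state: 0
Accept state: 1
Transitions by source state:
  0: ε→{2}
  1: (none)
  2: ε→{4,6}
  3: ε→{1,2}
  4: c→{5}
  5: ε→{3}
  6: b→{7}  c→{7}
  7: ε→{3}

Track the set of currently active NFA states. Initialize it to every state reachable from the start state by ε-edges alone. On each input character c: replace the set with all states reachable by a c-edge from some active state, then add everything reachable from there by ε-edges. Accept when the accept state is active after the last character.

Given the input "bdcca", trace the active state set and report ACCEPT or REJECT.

initial (ε-close {0}): {0,2,4,6}
'b' @ 1: {1,2,3,4,6,7}  ✓accept
'd' @ 2: {}  — no active states
rest 'cca' ignored (set empty)
end set {} — state 1 not in

Answer: REJECT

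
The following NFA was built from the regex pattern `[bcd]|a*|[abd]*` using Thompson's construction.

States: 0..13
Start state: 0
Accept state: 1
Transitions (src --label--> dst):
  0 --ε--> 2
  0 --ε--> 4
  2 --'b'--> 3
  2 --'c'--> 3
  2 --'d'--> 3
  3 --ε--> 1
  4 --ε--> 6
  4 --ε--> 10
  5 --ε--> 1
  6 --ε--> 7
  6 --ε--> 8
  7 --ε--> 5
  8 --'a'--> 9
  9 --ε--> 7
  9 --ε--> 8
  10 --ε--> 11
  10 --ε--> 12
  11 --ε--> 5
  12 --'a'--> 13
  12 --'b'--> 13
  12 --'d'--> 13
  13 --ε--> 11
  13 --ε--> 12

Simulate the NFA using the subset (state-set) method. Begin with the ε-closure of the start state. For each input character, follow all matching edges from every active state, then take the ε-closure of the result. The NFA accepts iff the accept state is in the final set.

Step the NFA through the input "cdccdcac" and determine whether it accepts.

start: ε-closure({0}) = {0,1,2,4,5,6,7,8,10,11,12}
'c' @ 1: {1,3}  ✓accept
'd' @ 2: {}  — state set empty
rest 'ccdcac' ignored (set empty)
final: {}; accept 1 not in set

Answer: REJECT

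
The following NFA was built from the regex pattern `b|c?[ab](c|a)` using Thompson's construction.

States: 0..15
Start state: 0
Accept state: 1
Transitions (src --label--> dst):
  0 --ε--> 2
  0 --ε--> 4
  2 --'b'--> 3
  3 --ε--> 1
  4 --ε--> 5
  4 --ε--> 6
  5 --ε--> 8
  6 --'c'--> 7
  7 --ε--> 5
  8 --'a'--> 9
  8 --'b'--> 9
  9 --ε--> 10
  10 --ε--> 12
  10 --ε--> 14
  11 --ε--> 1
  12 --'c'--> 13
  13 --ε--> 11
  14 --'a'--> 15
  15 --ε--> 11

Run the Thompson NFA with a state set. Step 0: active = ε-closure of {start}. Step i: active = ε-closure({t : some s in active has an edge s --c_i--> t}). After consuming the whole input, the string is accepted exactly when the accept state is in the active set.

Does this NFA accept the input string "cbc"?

Answer: ACCEPT

Steps:
start: ε-closure({0}) = {0,2,4,5,6,8}
'c' @ 1: {5,7,8}
'b' @ 2: {9,10,12,14}
'c' @ 3: {1,11,13}  (accept∈set)
end set {1,11,13} — state 1 in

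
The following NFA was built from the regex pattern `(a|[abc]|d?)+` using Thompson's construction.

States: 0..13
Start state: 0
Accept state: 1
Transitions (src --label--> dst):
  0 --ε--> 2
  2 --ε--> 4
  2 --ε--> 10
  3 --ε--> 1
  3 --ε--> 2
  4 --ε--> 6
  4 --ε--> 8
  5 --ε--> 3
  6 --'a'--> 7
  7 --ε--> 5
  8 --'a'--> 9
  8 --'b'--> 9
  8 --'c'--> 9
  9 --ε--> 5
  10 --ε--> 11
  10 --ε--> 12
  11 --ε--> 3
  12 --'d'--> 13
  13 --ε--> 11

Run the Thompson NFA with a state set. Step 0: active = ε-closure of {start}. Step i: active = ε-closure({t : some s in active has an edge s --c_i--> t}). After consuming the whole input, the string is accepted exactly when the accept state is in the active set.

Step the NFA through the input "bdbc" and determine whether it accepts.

initial (ε-close {0}): {0,1,2,3,4,6,8,10,11,12}
'b' @ 1: {1,2,3,4,5,6,8,9,10,11,12}  [accepting]
'd' @ 2: {1,2,3,4,6,8,10,11,12,13}  [accepting]
'b' @ 3: {1,2,3,4,5,6,8,9,10,11,12}  [accepting]
'c' @ 4: {1,2,3,4,5,6,8,9,10,11,12}  [accepting]
after full input: {1,2,3,4,5,6,8,9,10,11,12}  (accept=1 in)

Answer: ACCEPT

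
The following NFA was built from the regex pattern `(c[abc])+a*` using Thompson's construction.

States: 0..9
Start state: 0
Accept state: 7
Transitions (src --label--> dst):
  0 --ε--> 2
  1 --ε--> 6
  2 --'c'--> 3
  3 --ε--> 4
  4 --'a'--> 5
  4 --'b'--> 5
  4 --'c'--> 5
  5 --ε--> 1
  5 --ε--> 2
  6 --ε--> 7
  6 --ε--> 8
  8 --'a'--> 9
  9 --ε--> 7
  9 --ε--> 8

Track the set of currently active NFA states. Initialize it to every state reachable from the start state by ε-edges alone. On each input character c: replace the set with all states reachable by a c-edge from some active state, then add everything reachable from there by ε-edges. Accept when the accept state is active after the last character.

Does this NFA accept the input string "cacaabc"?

initial (ε-close {0}): {0,2}
'c' @ 1: {3,4}
'a' @ 2: {1,2,5,6,7,8}  ✓accept
'c' @ 3: {3,4}
'a' @ 4: {1,2,5,6,7,8}  ✓accept
'a' @ 5: {7,8,9}  ✓accept
'b' @ 6: {}  — state set empty
rest 'c' ignored (set empty)
final: {}; accept 7 not in set

Answer: REJECT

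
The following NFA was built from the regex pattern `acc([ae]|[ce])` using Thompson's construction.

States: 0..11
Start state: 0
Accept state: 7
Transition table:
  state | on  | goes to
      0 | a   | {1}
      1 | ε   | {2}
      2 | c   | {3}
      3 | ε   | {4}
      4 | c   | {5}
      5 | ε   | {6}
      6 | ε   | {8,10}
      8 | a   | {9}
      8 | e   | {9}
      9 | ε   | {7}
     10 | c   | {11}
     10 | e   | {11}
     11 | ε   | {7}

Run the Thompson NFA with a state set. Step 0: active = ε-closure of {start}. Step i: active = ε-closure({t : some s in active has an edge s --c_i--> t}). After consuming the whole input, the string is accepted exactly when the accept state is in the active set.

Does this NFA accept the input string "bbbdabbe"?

Answer: REJECT

Trace:
initial (ε-close {0}): {0}
'b' @ 1: {}  — dead — no transitions
rest 'bbdabbe' ignored (set empty)
final: {}; accept 7 not in set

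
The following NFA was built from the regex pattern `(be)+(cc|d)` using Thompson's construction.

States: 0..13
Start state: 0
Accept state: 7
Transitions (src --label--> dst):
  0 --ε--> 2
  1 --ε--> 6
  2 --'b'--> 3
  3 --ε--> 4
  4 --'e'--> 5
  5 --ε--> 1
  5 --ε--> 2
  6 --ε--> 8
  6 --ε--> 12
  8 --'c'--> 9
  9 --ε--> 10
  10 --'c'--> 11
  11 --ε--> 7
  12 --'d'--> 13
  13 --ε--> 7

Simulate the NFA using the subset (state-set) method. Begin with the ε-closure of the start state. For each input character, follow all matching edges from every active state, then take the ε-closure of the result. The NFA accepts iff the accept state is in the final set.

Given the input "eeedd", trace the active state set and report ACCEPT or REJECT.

start: ε-closure({0}) = {0,2}
'e' @ 1: {}  — dead — no transitions
rest 'eedd' ignored (set empty)
final: {}; accept 7 not in set

Answer: REJECT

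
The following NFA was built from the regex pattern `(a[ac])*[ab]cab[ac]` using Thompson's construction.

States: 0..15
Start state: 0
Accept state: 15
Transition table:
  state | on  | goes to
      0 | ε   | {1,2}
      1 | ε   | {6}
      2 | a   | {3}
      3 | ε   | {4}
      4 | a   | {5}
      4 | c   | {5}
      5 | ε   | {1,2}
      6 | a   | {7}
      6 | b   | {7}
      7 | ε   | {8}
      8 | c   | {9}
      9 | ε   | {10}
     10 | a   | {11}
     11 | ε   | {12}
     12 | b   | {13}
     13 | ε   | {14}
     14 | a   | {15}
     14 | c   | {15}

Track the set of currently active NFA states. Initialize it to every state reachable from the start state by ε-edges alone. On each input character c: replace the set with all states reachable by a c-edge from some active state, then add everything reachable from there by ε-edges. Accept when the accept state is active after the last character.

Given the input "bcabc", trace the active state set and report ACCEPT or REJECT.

initial (ε-close {0}): {0,1,2,6}
'b' @ 1: {7,8}
'c' @ 2: {9,10}
'a' @ 3: {11,12}
'b' @ 4: {13,14}
'c' @ 5: {15}  ✓accept
after full input: {15}  (accept=15 in)

Answer: ACCEPT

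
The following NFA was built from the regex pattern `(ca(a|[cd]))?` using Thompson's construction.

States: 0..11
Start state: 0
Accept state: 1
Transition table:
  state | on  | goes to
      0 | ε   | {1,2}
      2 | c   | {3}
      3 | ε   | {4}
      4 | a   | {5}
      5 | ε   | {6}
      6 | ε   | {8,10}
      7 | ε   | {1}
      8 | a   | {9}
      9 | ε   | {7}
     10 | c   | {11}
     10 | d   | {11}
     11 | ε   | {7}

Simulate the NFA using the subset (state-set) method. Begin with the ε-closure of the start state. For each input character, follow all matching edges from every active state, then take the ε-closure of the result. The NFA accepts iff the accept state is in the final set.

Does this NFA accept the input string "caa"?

Answer: ACCEPT

Trace:
initial (ε-close {0}): {0,1,2}
'c' @ 1: {3,4}
'a' @ 2: {5,6,8,10}
'a' @ 3: {1,7,9}  (accept∈set)
after full input: {1,7,9}  (accept=1 in)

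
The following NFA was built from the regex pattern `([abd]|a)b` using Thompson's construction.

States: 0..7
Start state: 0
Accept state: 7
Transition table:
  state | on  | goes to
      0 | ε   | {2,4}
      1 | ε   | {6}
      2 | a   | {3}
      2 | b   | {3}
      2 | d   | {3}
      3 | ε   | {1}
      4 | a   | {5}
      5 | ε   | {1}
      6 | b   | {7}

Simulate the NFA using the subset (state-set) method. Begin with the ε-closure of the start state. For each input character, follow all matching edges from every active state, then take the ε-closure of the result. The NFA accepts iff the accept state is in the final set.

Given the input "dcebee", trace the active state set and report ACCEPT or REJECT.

Answer: REJECT

Trace:
start: ε-closure({0}) = {0,2,4}
'd' @ 1: {1,3,6}
'c' @ 2: {}  — no active states
rest 'ebee' ignored (set empty)
after full input: {}  (accept=7 not in)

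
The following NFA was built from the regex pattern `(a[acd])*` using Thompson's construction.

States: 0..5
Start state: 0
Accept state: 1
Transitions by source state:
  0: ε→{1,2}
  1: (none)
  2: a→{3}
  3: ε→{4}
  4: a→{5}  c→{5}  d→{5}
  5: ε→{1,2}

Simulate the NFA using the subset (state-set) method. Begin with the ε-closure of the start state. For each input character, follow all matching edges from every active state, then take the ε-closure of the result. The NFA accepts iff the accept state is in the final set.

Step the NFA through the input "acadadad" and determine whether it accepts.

Answer: ACCEPT

Trace:
S₀ = ε-closure({0}) = {0,1,2}
'a' @ 1: {3,4}
'c' @ 2: {1,2,5}  ✓accept
'a' @ 3: {3,4}
'd' @ 4: {1,2,5}  ✓accept
'a' @ 5: {3,4}
'd' @ 6: {1,2,5}  ✓accept
'a' @ 7: {3,4}
'd' @ 8: {1,2,5}  ✓accept
end set {1,2,5} — state 1 in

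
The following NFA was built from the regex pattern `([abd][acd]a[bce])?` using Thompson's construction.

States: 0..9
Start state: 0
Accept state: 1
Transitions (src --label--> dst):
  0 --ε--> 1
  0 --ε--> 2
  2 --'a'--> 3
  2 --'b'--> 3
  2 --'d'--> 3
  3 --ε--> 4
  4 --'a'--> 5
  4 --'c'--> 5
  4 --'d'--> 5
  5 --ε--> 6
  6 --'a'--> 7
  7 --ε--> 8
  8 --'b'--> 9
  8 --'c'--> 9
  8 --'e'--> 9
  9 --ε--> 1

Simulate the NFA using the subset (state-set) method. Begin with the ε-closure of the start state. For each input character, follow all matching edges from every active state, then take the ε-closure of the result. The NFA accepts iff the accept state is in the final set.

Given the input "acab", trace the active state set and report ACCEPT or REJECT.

S₀ = ε-closure({0}) = {0,1,2}
'a' @ 1: {3,4}
'c' @ 2: {5,6}
'a' @ 3: {7,8}
'b' @ 4: {1,9}  [accepting]
end set {1,9} — state 1 in

Answer: ACCEPT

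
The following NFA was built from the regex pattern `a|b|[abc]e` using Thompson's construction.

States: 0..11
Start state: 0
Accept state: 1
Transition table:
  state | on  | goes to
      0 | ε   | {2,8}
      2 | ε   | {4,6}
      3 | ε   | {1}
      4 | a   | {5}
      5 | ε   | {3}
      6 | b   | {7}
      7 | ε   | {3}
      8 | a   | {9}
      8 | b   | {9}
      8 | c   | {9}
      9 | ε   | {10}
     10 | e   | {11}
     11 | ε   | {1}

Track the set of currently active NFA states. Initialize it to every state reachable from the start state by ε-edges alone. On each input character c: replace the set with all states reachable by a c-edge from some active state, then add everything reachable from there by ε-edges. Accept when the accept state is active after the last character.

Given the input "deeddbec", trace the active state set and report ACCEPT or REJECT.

Answer: REJECT

Derivation:
start: ε-closure({0}) = {0,2,4,6,8}
'd' @ 1: {}  — dead — no transitions
rest 'eeddbec' ignored (set empty)
after full input: {}  (accept=1 not in)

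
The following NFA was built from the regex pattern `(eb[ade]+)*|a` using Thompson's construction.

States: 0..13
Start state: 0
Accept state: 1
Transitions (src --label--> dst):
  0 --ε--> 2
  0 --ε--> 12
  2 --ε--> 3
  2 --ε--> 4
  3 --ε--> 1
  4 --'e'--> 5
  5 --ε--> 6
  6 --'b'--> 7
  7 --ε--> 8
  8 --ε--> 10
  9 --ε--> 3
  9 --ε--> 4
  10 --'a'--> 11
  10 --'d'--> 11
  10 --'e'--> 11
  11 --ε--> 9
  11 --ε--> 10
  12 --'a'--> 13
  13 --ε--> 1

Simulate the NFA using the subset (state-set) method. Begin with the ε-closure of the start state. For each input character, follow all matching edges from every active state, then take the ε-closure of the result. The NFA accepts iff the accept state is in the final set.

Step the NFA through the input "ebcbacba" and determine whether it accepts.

initial (ε-close {0}): {0,1,2,3,4,12}
'e' @ 1: {5,6}
'b' @ 2: {7,8,10}
'c' @ 3: {}  — dead — no transitions
rest 'bacba' ignored (set empty)
end set {} — state 1 not in

Answer: REJECT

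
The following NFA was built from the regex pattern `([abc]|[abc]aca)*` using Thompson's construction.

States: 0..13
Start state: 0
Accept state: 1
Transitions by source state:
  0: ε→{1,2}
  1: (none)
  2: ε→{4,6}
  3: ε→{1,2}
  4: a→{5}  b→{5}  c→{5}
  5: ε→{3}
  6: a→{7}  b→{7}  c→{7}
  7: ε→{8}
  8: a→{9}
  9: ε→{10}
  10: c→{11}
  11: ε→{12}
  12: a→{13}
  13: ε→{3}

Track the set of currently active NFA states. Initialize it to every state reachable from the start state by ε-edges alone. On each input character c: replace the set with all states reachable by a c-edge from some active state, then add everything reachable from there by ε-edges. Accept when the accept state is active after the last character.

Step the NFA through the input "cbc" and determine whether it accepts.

S₀ = ε-closure({0}) = {0,1,2,4,6}
'c' @ 1: {1,2,3,4,5,6,7,8}  ✓accept
'b' @ 2: {1,2,3,4,5,6,7,8}  ✓accept
'c' @ 3: {1,2,3,4,5,6,7,8}  ✓accept
after full input: {1,2,3,4,5,6,7,8}  (accept=1 in)

Answer: ACCEPT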